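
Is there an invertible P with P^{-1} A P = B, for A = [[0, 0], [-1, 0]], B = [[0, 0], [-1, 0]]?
Yes.

Two matrices over a field are similar if and only if they have the same invariant factors.

Both A and B have characteristic polynomial x^2 and minimal polynomial x^2. Computing further, both have invariant factors x^2. Hence A and B are similar.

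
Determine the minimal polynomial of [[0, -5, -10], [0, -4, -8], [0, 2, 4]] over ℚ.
m_A(x) = x^2

The characteristic polynomial factors as x^3. The minimal polynomial is ∏(x - λ)^{k_λ} where k_λ is the size of the largest Jordan block at λ.

For λ = 0: rank(A) = 1, and the largest Jordan block has size 2 (the smallest k with rank(A^k) = rank(A^(k+1))).

So m_A(x) = x^2.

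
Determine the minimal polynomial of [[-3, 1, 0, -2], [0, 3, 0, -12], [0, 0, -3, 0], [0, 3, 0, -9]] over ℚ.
m_A(x) = (x + 3)^2

The characteristic polynomial factors as (x + 3)^4. The minimal polynomial is ∏(x - λ)^{k_λ} where k_λ is the size of the largest Jordan block at λ.

For λ = -3: rank(A + 3I) = 1, and the largest Jordan block has size 2 (the smallest k with rank((A + 3I)^k) = rank((A + 3I)^(k+1))).

So m_A(x) = (x + 3)^2.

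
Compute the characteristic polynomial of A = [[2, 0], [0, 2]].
χ_A(x) = (x - 2)^2

xI - A = [[x - 2, 0], [0, x - 2]].

Expanding det(xI - A) along the first row:
det(xI - A) = + (x - 2)·det([[x - 2]]) - (0)·det([[0]]).

Evaluating gives χ_A(x) = x^2 - 4x + 4 = (x - 2)^2.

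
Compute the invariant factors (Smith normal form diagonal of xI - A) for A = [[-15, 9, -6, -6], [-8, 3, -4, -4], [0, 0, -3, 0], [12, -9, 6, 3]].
x + 3, x + 3, (x + 3)^2

The Jordan structure of A has elementary divisors (x + 3)^2, (x + 3), (x + 3). Arranging the block sizes at each eigenvalue in decreasing order and taking row products gives the invariant factors.

Invariant factors (smallest first, each dividing the next): x + 3, x + 3, (x + 3)^2.

Check: the last factor (x + 3)^2 is the minimal polynomial, and the product (x + 3)^4 is the characteristic polynomial.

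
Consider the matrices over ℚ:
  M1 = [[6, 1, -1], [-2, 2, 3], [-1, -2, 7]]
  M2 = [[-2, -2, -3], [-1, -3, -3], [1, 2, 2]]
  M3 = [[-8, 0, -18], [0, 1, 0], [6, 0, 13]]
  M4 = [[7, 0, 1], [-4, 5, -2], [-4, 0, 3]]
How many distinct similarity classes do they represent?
4 classes: {M1}, {M2}, {M3}, {M4}

Characteristic polynomials: χ_{M1} = (x - 5)^3, χ_{M2} = (x + 1)^3, χ_{M3} = (x - 4)(x - 1)^2, χ_{M4} = (x - 5)^3.

{M1}: invariant factors (x - 5)^3.

{M2}: invariant factors x + 1, (x + 1)^2.

{M3}: invariant factors x - 1, (x - 4)(x - 1).

{M4}: invariant factors x - 5, (x - 5)^2.

Matrices are similar if and only if their invariant-factor lists agree; the partition into similarity classes is {M1}, {M2}, {M3}, {M4}.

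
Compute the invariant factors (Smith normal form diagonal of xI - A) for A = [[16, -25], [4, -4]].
The Jordan structure of A has elementary divisors (x - 6)^2. Arranging the block sizes at each eigenvalue in decreasing order and taking row products gives the invariant factors.

Invariant factors (smallest first, each dividing the next): (x - 6)^2.

Check: the last factor (x - 6)^2 is the minimal polynomial, and the product (x - 6)^2 is the characteristic polynomial.

(x - 6)^2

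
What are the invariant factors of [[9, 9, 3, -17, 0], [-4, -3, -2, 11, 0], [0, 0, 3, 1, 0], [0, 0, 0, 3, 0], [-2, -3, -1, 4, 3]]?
The Jordan structure of A has elementary divisors (x - 3)^2, (x - 3)^2, (x - 3). Arranging the block sizes at each eigenvalue in decreasing order and taking row products gives the invariant factors.

Invariant factors (smallest first, each dividing the next): x - 3, (x - 3)^2, (x - 3)^2.

Check: the last factor (x - 3)^2 is the minimal polynomial, and the product (x - 3)^5 is the characteristic polynomial.

x - 3, (x - 3)^2, (x - 3)^2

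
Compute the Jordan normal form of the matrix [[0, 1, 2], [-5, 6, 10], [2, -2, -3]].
The characteristic polynomial is det(xI - A) = (x - 1)^3, so the eigenvalues are 1 (algebraic multiplicity 3).

For λ = 1: rank(A - I) = 1, rank((A - I)^2) = 0. The eigenspace has dimension 3 - 1 = 2, so there are 2 Jordan blocks; the rank sequence gives block sizes [2, 1].

Assembling the blocks gives the Jordan form J above.

J = [[1, 1, 0], [0, 1, 0], [0, 0, 1]]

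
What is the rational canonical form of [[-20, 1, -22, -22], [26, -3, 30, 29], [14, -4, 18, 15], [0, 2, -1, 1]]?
The invariant factors of A (the non-unit diagonal entries of the Smith normal form of xI - A over ℚ[x]) are (x + 4)(x^3 + 5), each dividing the next. The characteristic polynomial is their product, (x + 4)(x^3 + 5).

The rational canonical form is the block-diagonal matrix of companion matrices C(f_i):
R = [[0, 0, 0, -20], [1, 0, 0, -5], [0, 1, 0, 0], [0, 0, 1, -4]].

Note the characteristic polynomial does not split into linear factors over ℚ, so A has no Jordan form over ℚ; the rational canonical form exists over any field.

R = [[0, 0, 0, -20], [1, 0, 0, -5], [0, 1, 0, 0], [0, 0, 1, -4]]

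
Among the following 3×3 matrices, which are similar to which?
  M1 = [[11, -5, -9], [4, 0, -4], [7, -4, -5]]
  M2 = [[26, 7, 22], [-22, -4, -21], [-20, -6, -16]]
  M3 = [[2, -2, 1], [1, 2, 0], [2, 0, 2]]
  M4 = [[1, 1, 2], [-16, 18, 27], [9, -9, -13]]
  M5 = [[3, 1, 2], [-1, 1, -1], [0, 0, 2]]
Characteristic polynomials: χ_{M1} = (x - 2)^3, χ_{M2} = (x - 2)^3, χ_{M3} = (x - 2)^3, χ_{M4} = (x - 2)^3, χ_{M5} = (x - 2)^3.

{M1, M2, M3, M4, M5}: invariant factors (x - 2)^3.

Matrices are similar if and only if their invariant-factor lists agree; the partition into similarity classes is {M1, M2, M3, M4, M5}.

1 class: {M1, M2, M3, M4, M5}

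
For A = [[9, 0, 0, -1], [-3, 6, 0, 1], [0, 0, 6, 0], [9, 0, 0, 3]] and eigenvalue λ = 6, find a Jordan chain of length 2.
We seek v_1 ∈ ker((A - 6I)^2) \ ker(A - 6I), then set v_{i+1} = (A - 6I) v_i.

One such chain is v_1 = [[1, 0, 0, 2]]^T, v_2 = [[1, -1, 0, 3]]^T. Check: (A - 6I) v_2 = [[0, 0, 0, 0]]^T = 0.

v_1 = [[1, 0, 0, 2]]^T, v_2 = [[1, -1, 0, 3]]^T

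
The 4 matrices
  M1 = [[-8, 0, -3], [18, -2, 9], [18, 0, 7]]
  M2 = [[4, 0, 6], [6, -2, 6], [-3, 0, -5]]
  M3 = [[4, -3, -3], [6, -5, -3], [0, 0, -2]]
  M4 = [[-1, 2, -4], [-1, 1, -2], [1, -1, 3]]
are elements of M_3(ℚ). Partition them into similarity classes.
Characteristic polynomials: χ_{M1} = (x - 1)(x + 2)^2, χ_{M2} = (x - 1)(x + 2)^2, χ_{M3} = (x - 1)(x + 2)^2, χ_{M4} = (x - 1)^3.

{M1, M2, M3}: invariant factors x + 2, (x - 1)(x + 2).

{M4}: invariant factors (x - 1)^3.

Matrices are similar if and only if their invariant-factor lists agree; the partition into similarity classes is {M1, M2, M3}, {M4}.

2 classes: {M1, M2, M3}, {M4}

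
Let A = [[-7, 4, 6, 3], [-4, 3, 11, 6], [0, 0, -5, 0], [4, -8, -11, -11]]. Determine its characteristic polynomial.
χ_A(x) = (x + 5)^4

xI - A = [[x + 7, -4, -6, -3], [4, x - 3, -11, -6], [0, 0, x + 5, 0], [-4, 8, 11, x + 11]].

Expanding det(xI - A) along the first row:
det(xI - A) = + (x + 7)·det([[x - 3, -11, -6], [0, x + 5, 0], [8, 11, x + 11]]) - (-4)·det([[4, -11, -6], [0, x + 5, 0], [-4, 11, x + 11]]) + (-6)·det([[4, x - 3, -6], [0, 0, 0], [-4, 8, x + 11]]) - (-3)·det([[4, x - 3, -11], [0, 0, x + 5], [-4, 8, 11]]).

Evaluating gives χ_A(x) = x^4 + 20x^3 + 150x^2 + 500x + 625 = (x + 5)^4.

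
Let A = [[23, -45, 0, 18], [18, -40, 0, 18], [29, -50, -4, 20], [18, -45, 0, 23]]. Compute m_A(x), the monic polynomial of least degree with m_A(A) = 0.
The characteristic polynomial factors as (x - 5)^2(x + 4)^2. The minimal polynomial is ∏(x - λ)^{k_λ} where k_λ is the size of the largest Jordan block at λ.

For λ = -4: rank(A + 4I) = 3, and the largest Jordan block has size 2 (the smallest k with rank((A + 4I)^k) = rank((A + 4I)^(k+1))).
For λ = 5: rank(A - 5I) = 2, and the largest Jordan block has size 1 (the smallest k with rank((A - 5I)^k) = rank((A - 5I)^(k+1))).

So m_A(x) = (x - 5)(x + 4)^2.

m_A(x) = (x - 5)(x + 4)^2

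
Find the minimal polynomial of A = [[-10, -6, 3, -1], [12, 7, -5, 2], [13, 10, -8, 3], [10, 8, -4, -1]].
m_A(x) = (x + 3)^3

The characteristic polynomial factors as (x + 3)^4. The minimal polynomial is ∏(x - λ)^{k_λ} where k_λ is the size of the largest Jordan block at λ.

For λ = -3: rank(A + 3I) = 2, and the largest Jordan block has size 3 (the smallest k with rank((A + 3I)^k) = rank((A + 3I)^(k+1))).

So m_A(x) = (x + 3)^3.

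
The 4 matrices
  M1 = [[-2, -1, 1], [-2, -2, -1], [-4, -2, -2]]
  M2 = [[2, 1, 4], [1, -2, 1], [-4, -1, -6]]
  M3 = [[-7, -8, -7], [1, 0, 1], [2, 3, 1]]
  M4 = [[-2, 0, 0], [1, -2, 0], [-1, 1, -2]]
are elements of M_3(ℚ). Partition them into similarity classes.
1 class: {M1, M2, M3, M4}

Characteristic polynomials: χ_{M1} = (x + 2)^3, χ_{M2} = (x + 2)^3, χ_{M3} = (x + 2)^3, χ_{M4} = (x + 2)^3.

{M1, M2, M3, M4}: invariant factors (x + 2)^3.

Matrices are similar if and only if their invariant-factor lists agree; the partition into similarity classes is {M1, M2, M3, M4}.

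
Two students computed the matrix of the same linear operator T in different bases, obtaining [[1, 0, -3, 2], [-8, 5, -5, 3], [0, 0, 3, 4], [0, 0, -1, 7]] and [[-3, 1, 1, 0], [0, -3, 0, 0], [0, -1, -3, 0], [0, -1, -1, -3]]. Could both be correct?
No.

trace(A) = 16 but trace(B) = -12. The trace is a similarity invariant, so A and B are not similar.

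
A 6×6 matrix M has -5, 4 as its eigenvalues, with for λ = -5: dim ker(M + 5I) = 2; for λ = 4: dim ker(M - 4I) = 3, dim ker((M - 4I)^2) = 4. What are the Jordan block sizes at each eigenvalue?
Jordan blocks: (-5, 1), (-5, 1), (4, 2), (4, 1), (4, 1)

λ = -5: successive nullity increments [2] count blocks of size ≥ k; block sizes are [1, 1].
λ = 4: successive nullity increments [3, 1] count blocks of size ≥ k; block sizes are [2, 1, 1].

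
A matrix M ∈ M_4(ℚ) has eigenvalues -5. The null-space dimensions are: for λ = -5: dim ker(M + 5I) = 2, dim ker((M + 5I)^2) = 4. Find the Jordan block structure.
Jordan blocks: (-5, 2), (-5, 2)

λ = -5: successive nullity increments [2, 2] count blocks of size ≥ k; block sizes are [2, 2].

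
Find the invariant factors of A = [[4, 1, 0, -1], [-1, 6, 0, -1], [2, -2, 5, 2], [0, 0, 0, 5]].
The Jordan structure of A has elementary divisors (x - 5)^2, (x - 5), (x - 5). Arranging the block sizes at each eigenvalue in decreasing order and taking row products gives the invariant factors.

Invariant factors (smallest first, each dividing the next): x - 5, x - 5, (x - 5)^2.

Check: the last factor (x - 5)^2 is the minimal polynomial, and the product (x - 5)^4 is the characteristic polynomial.

x - 5, x - 5, (x - 5)^2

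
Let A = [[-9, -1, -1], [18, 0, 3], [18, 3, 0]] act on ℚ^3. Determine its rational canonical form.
The invariant factors of A (the non-unit diagonal entries of the Smith normal form of xI - A over ℚ[x]) are x + 3, (x + 3)^2, each dividing the next. The characteristic polynomial is their product, (x + 3)^3.

The rational canonical form is the block-diagonal matrix of companion matrices C(f_i):
R = [[-3, 0, 0], [0, 0, -9], [0, 1, -6]].

R = [[-3, 0, 0], [0, 0, -9], [0, 1, -6]]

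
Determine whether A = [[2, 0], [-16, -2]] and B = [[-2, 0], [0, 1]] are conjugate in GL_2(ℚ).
No.

trace(A) = 0 but trace(B) = -1. The trace is a similarity invariant, so A and B are not similar.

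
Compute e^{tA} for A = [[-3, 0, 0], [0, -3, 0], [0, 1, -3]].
A has Jordan form J = [[-3, 1, 0], [0, -3, 0], [0, 0, -3]] with A = PJP^{-1}, so e^{tA} = P e^{tJ} P^{-1}.

For a Jordan block J_k(λ), e^{tJ_k(λ)} = e^{λt} · (I + tN + t^2 N^2/2! + ... + t^{k-1} N^{k-1}/(k-1)!) where N is the nilpotent superdiagonal part.

Assembling the blocks and conjugating back gives the entries of e^{tA} as shown above.

e^{tA} = [[e^{-3*t}, 0, 0], [0, e^{-3*t}, 0], [0, t*e^{-3*t}, e^{-3*t}]]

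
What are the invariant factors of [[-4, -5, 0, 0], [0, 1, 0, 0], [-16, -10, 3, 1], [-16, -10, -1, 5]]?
The Jordan structure of A has elementary divisors (x + 4), (x - 1), (x - 4)^2. Arranging the block sizes at each eigenvalue in decreasing order and taking row products gives the invariant factors.

Invariant factors (smallest first, each dividing the next): (x - 4)^2(x - 1)(x + 4).

Check: the last factor (x - 4)^2(x - 1)(x + 4) is the minimal polynomial, and the product (x - 4)^2(x - 1)(x + 4) is the characteristic polynomial.

(x - 4)^2(x - 1)(x + 4)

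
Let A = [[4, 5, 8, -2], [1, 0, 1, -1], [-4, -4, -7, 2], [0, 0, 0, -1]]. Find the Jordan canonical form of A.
J = [[-1, 1, 0, 0], [0, -1, 1, 0], [0, 0, -1, 0], [0, 0, 0, -1]]

The characteristic polynomial is det(xI - A) = (x + 1)^4, so the eigenvalues are -1 (algebraic multiplicity 4).

For λ = -1: rank(A + I) = 2, rank((A + I)^2) = 1, rank((A + I)^3) = 0. The eigenspace has dimension 4 - 2 = 2, so there are 2 Jordan blocks; the rank sequence gives block sizes [3, 1].

Assembling the blocks gives the Jordan form J above.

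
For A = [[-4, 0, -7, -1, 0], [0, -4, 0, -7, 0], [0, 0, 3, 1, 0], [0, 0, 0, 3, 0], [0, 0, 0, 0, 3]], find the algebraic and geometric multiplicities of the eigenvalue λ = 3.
algebraic multiplicity 3, geometric multiplicity 2

The characteristic polynomial is (x - 3)^3(x + 4)^2, so the factor x - 3 appears with exponent 3: the algebraic multiplicity is 3.

rank(A - 3I) = 3, so the eigenspace has dimension 5 - 3 = 2: the geometric multiplicity is 2.

Since 2 < 3, A is not diagonalizable.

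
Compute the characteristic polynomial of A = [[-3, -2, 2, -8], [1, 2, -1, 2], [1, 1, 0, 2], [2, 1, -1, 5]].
χ_A(x) = (x - 1)^4

xI - A = [[x + 3, 2, -2, 8], [-1, x - 2, 1, -2], [-1, -1, x, -2], [-2, -1, 1, x - 5]].

Expanding det(xI - A) along the first row:
det(xI - A) = + (x + 3)·det([[x - 2, 1, -2], [-1, x, -2], [-1, 1, x - 5]]) - (2)·det([[-1, 1, -2], [-1, x, -2], [-2, 1, x - 5]]) + (-2)·det([[-1, x - 2, -2], [-1, -1, -2], [-2, -1, x - 5]]) - (8)·det([[-1, x - 2, 1], [-1, -1, x], [-2, -1, 1]]).

Evaluating gives χ_A(x) = x^4 - 4x^3 + 6x^2 - 4x + 1 = (x - 1)^4.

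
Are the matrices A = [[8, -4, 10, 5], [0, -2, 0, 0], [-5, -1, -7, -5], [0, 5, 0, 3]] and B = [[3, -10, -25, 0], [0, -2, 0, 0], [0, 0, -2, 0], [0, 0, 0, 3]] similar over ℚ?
No.

Both have characteristic polynomial (x - 3)^2(x + 2)^2, but the minimal polynomial of A is (x - 3)(x + 2)^2 while the minimal polynomial of B is (x - 3)(x + 2). The minimal polynomial is a similarity invariant, so A and B are not similar.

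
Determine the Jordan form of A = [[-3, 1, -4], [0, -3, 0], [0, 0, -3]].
J = [[-3, 1, 0], [0, -3, 0], [0, 0, -3]]

The characteristic polynomial is det(xI - A) = (x + 3)^3, so the eigenvalues are -3 (algebraic multiplicity 3).

For λ = -3: rank(A + 3I) = 1, rank((A + 3I)^2) = 0. The eigenspace has dimension 3 - 1 = 2, so there are 2 Jordan blocks; the rank sequence gives block sizes [2, 1].

Assembling the blocks gives the Jordan form J above.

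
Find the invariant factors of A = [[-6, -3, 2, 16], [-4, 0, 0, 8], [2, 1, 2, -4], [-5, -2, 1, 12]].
The Jordan structure of A has elementary divisors (x - 2)^2, (x - 2)^2. Arranging the block sizes at each eigenvalue in decreasing order and taking row products gives the invariant factors.

Invariant factors (smallest first, each dividing the next): (x - 2)^2, (x - 2)^2.

Check: the last factor (x - 2)^2 is the minimal polynomial, and the product (x - 2)^4 is the characteristic polynomial.

(x - 2)^2, (x - 2)^2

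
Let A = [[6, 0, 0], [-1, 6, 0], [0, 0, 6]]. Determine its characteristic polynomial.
xI - A = [[x - 6, 0, 0], [1, x - 6, 0], [0, 0, x - 6]].

Expanding det(xI - A) along the first row:
det(xI - A) = + (x - 6)·det([[x - 6, 0], [0, x - 6]]) - (0)·det([[1, 0], [0, x - 6]]) + (0)·det([[1, x - 6], [0, 0]]).

Evaluating gives χ_A(x) = x^3 - 18x^2 + 108x - 216 = (x - 6)^3.

χ_A(x) = (x - 6)^3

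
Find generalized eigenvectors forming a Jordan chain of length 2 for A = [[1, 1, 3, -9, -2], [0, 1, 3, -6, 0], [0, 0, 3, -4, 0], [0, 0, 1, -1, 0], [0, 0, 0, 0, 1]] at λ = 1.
v_1 = [[1, 1, 0, 0, 0]]^T, v_2 = [[1, 0, 0, 0, 0]]^T

We seek v_1 ∈ ker((A - I)^2) \ ker(A - I), then set v_{i+1} = (A - I) v_i.

One such chain is v_1 = [[1, 1, 0, 0, 0]]^T, v_2 = [[1, 0, 0, 0, 0]]^T. Check: (A - I) v_2 = [[0, 0, 0, 0, 0]]^T = 0.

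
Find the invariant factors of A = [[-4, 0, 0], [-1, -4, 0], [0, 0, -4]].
The Jordan structure of A has elementary divisors (x + 4)^2, (x + 4). Arranging the block sizes at each eigenvalue in decreasing order and taking row products gives the invariant factors.

Invariant factors (smallest first, each dividing the next): x + 4, (x + 4)^2.

Check: the last factor (x + 4)^2 is the minimal polynomial, and the product (x + 4)^3 is the characteristic polynomial.

x + 4, (x + 4)^2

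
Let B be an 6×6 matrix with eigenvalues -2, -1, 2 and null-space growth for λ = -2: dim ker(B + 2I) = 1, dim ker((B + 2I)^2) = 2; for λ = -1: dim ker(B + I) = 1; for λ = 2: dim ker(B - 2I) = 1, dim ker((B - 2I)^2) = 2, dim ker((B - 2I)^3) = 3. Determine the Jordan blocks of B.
λ = -2: successive nullity increments [1, 1] count blocks of size ≥ k; block sizes are [2].
λ = -1: successive nullity increments [1] count blocks of size ≥ k; block sizes are [1].
λ = 2: successive nullity increments [1, 1, 1] count blocks of size ≥ k; block sizes are [3].

Jordan blocks: (-2, 2), (-1, 1), (2, 3)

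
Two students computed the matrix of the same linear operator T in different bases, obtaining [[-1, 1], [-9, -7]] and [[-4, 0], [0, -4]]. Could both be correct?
No.

Both have characteristic polynomial (x + 4)^2, but the minimal polynomial of A is (x + 4)^2 while the minimal polynomial of B is x + 4. The minimal polynomial is a similarity invariant, so A and B are not similar.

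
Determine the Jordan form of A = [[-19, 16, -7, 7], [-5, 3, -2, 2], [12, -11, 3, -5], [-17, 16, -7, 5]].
J = [[-2, 1, 0, 0], [0, -2, 1, 0], [0, 0, -2, 0], [0, 0, 0, -2]]

The characteristic polynomial is det(xI - A) = (x + 2)^4, so the eigenvalues are -2 (algebraic multiplicity 4).

For λ = -2: rank(A + 2I) = 2, rank((A + 2I)^2) = 1, rank((A + 2I)^3) = 0. The eigenspace has dimension 4 - 2 = 2, so there are 2 Jordan blocks; the rank sequence gives block sizes [3, 1].

Assembling the blocks gives the Jordan form J above.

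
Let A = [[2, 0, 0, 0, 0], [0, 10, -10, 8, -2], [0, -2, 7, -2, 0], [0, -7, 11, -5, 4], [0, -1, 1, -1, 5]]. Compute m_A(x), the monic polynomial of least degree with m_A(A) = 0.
The characteristic polynomial factors as (x - 5)^3(x - 2)^2. The minimal polynomial is ∏(x - λ)^{k_λ} where k_λ is the size of the largest Jordan block at λ.

For λ = 2: rank(A - 2I) = 3, and the largest Jordan block has size 1 (the smallest k with rank((A - 2I)^k) = rank((A - 2I)^(k+1))).
For λ = 5: rank(A - 5I) = 4, and the largest Jordan block has size 3 (the smallest k with rank((A - 5I)^k) = rank((A - 5I)^(k+1))).

So m_A(x) = (x - 5)^3(x - 2).

m_A(x) = (x - 5)^3(x - 2)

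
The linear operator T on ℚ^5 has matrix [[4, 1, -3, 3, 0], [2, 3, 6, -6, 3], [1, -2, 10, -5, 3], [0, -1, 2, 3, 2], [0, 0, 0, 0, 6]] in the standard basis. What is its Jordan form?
J = [[5, 1, 0, 0, 0], [0, 5, 0, 0, 0], [0, 0, 5, 1, 0], [0, 0, 0, 5, 0], [0, 0, 0, 0, 6]]

The characteristic polynomial is det(xI - A) = (x - 6)(x - 5)^4, so the eigenvalues are 5 (algebraic multiplicity 4), 6 (algebraic multiplicity 1).

For λ = 5: rank(A - 5I) = 3, rank((A - 5I)^2) = 1. The eigenspace has dimension 5 - 3 = 2, so there are 2 Jordan blocks; the rank sequence gives block sizes [2, 2].

For λ = 6: algebraic multiplicity 1 gives one 1×1 block.

Assembling the blocks gives the Jordan form J above.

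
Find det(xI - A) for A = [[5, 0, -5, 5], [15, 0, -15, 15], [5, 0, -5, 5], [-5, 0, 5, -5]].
xI - A = [[x - 5, 0, 5, -5], [-15, x, 15, -15], [-5, 0, x + 5, -5], [5, 0, -5, x + 5]].

Expanding det(xI - A) along the first row:
det(xI - A) = + (x - 5)·det([[x, 15, -15], [0, x + 5, -5], [0, -5, x + 5]]) - (0)·det([[-15, 15, -15], [-5, x + 5, -5], [5, -5, x + 5]]) + (5)·det([[-15, x, -15], [-5, 0, -5], [5, 0, x + 5]]) - (-5)·det([[-15, x, 15], [-5, 0, x + 5], [5, 0, -5]]).

Evaluating gives χ_A(x) = x^4 + 5x^3 = x^3(x + 5).

χ_A(x) = x^3(x + 5)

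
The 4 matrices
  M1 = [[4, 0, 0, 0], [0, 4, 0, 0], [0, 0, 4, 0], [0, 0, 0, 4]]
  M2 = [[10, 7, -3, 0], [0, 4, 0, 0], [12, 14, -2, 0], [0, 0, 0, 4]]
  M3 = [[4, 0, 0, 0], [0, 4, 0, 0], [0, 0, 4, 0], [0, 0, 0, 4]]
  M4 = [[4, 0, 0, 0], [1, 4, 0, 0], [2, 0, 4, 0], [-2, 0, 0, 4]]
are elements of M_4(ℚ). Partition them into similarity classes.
2 classes: {M1, M3}, {M2, M4}

Characteristic polynomials: χ_{M1} = (x - 4)^4, χ_{M2} = (x - 4)^4, χ_{M3} = (x - 4)^4, χ_{M4} = (x - 4)^4.

{M1, M3}: invariant factors x - 4, x - 4, x - 4, x - 4.

{M2, M4}: invariant factors x - 4, x - 4, (x - 4)^2.

Matrices are similar if and only if their invariant-factor lists agree; the partition into similarity classes is {M1, M3}, {M2, M4}.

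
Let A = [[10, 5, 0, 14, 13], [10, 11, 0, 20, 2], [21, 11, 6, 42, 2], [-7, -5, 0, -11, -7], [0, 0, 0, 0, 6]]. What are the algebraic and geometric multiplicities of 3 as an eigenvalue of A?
The characteristic polynomial is (x - 6)^3(x - 3)(x - 1), so the factor x - 3 appears with exponent 1: the algebraic multiplicity is 1.

rank(A - 3I) = 4, so the eigenspace has dimension 5 - 4 = 1: the geometric multiplicity is 1.

algebraic multiplicity 1, geometric multiplicity 1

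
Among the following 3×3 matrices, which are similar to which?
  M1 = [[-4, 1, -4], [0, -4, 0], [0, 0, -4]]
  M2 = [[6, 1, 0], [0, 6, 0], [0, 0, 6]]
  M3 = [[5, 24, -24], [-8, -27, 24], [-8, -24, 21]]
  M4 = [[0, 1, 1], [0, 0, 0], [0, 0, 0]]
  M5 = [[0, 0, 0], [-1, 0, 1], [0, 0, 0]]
Characteristic polynomials: χ_{M1} = (x + 4)^3, χ_{M2} = (x - 6)^3, χ_{M3} = (x - 5)(x + 3)^2, χ_{M4} = x^3, χ_{M5} = x^3.

{M1}: invariant factors x + 4, (x + 4)^2.

{M2}: invariant factors x - 6, (x - 6)^2.

{M3}: invariant factors x + 3, (x - 5)(x + 3).

{M4, M5}: invariant factors x, x^2.

Matrices are similar if and only if their invariant-factor lists agree; the partition into similarity classes is {M1}, {M2}, {M3}, {M4, M5}.

4 classes: {M1}, {M2}, {M3}, {M4, M5}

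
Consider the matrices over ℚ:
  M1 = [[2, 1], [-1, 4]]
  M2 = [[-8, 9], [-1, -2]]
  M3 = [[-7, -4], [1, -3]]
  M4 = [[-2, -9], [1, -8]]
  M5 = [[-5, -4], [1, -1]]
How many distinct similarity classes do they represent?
Characteristic polynomials: χ_{M1} = (x - 3)^2, χ_{M2} = (x + 5)^2, χ_{M3} = (x + 5)^2, χ_{M4} = (x + 5)^2, χ_{M5} = (x + 3)^2.

{M1}: invariant factors (x - 3)^2.

{M2, M3, M4}: invariant factors (x + 5)^2.

{M5}: invariant factors (x + 3)^2.

Matrices are similar if and only if their invariant-factor lists agree; the partition into similarity classes is {M1}, {M2, M3, M4}, {M5}.

3 classes: {M1}, {M2, M3, M4}, {M5}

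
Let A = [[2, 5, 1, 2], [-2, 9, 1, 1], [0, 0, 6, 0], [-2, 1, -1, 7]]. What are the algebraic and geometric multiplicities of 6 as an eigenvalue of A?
algebraic multiplicity 4, geometric multiplicity 2

The characteristic polynomial is (x - 6)^4, so the factor x - 6 appears with exponent 4: the algebraic multiplicity is 4.

rank(A - 6I) = 2, so the eigenspace has dimension 4 - 2 = 2: the geometric multiplicity is 2.

Since 2 < 4, A is not diagonalizable.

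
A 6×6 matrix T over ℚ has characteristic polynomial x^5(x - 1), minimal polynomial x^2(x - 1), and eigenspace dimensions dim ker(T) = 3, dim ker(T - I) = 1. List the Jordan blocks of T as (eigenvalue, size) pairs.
λ = 0: algebraic multiplicity 5 (exponent in χ_T), largest block size 2 (exponent in m_T), 3 blocks (geometric multiplicity). These force block sizes [2, 2, 1].
λ = 1: algebraic multiplicity 1 (exponent in χ_T), largest block size 1 (exponent in m_T), 1 block (geometric multiplicity). This forces block sizes [1].

Jordan blocks: (0, 2), (0, 2), (0, 1), (1, 1)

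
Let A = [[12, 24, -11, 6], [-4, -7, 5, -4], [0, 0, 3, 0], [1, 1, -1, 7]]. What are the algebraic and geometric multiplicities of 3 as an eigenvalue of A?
The characteristic polynomial is (x - 6)(x - 3)^3, so the factor x - 3 appears with exponent 3: the algebraic multiplicity is 3.

rank(A - 3I) = 3, so the eigenspace has dimension 4 - 3 = 1: the geometric multiplicity is 1.

Since 1 < 3, A is not diagonalizable.

algebraic multiplicity 3, geometric multiplicity 1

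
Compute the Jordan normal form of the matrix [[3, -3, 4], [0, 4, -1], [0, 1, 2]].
The characteristic polynomial is det(xI - A) = (x - 3)^3, so the eigenvalues are 3 (algebraic multiplicity 3).

For λ = 3: rank(A - 3I) = 2, rank((A - 3I)^2) = 1, rank((A - 3I)^3) = 0. The eigenspace has dimension 3 - 2 = 1, so there is 1 Jordan block; the rank sequence gives block sizes [3].

Assembling the blocks gives the Jordan form J above.

J = [[3, 1, 0], [0, 3, 1], [0, 0, 3]]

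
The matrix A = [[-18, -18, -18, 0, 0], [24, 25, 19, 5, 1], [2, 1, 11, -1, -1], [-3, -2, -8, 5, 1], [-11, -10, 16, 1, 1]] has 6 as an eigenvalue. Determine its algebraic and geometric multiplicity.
algebraic multiplicity 4, geometric multiplicity 2

The characteristic polynomial is x(x - 6)^4, so the factor x - 6 appears with exponent 4: the algebraic multiplicity is 4.

rank(A - 6I) = 3, so the eigenspace has dimension 5 - 3 = 2: the geometric multiplicity is 2.

Since 2 < 4, A is not diagonalizable.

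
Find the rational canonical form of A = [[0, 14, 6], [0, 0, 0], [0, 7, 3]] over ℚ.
The invariant factors of A (the non-unit diagonal entries of the Smith normal form of xI - A over ℚ[x]) are x, x(x - 3), each dividing the next. The characteristic polynomial is their product, x^2(x - 3).

The rational canonical form is the block-diagonal matrix of companion matrices C(f_i):
R = [[0, 0, 0], [0, 0, 0], [0, 1, 3]].

R = [[0, 0, 0], [0, 0, 0], [0, 1, 3]]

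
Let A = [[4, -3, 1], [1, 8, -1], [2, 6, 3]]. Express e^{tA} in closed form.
A has Jordan form J = [[5, 1, 0], [0, 5, 0], [0, 0, 5]] with A = PJP^{-1}, so e^{tA} = P e^{tJ} P^{-1}.

For a Jordan block J_k(λ), e^{tJ_k(λ)} = e^{λt} · (I + tN + t^2 N^2/2! + ... + t^{k-1} N^{k-1}/(k-1)!) where N is the nilpotent superdiagonal part.

Assembling the blocks and conjugating back gives the entries of e^{tA} as shown above.

e^{tA} = [[(1 - t)*e^{5*t}, -3*t*e^{5*t}, t*e^{5*t}], [t*e^{5*t}, (3*t + 1)*e^{5*t}, -t*e^{5*t}], [2*t*e^{5*t}, 6*t*e^{5*t}, (1 - 2*t)*e^{5*t}]]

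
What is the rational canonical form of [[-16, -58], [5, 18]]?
The invariant factors of A (the non-unit diagonal entries of the Smith normal form of xI - A over ℚ[x]) are x^2 - 2x + 2, each dividing the next. The characteristic polynomial is their product, x^2 - 2x + 2.

The rational canonical form is the block-diagonal matrix of companion matrices C(f_i):
R = [[0, -2], [1, 2]].

Note the characteristic polynomial does not split into linear factors over ℚ, so A has no Jordan form over ℚ; the rational canonical form exists over any field.

R = [[0, -2], [1, 2]]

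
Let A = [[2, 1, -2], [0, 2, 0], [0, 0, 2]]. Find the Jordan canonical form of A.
J = [[2, 1, 0], [0, 2, 0], [0, 0, 2]]

The characteristic polynomial is det(xI - A) = (x - 2)^3, so the eigenvalues are 2 (algebraic multiplicity 3).

For λ = 2: rank(A - 2I) = 1, rank((A - 2I)^2) = 0. The eigenspace has dimension 3 - 1 = 2, so there are 2 Jordan blocks; the rank sequence gives block sizes [2, 1].

Assembling the blocks gives the Jordan form J above.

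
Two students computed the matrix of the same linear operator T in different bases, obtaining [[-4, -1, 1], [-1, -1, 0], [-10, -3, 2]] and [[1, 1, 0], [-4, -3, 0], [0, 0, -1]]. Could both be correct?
No.

Both have characteristic polynomial (x + 1)^3, but the minimal polynomial of A is (x + 1)^3 while the minimal polynomial of B is (x + 1)^2. The minimal polynomial is a similarity invariant, so A and B are not similar.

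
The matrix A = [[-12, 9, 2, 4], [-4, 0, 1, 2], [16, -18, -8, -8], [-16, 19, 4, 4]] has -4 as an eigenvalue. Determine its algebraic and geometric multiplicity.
The characteristic polynomial is (x + 4)^4, so the factor x + 4 appears with exponent 4: the algebraic multiplicity is 4.

rank(A + 4I) = 2, so the eigenspace has dimension 4 - 2 = 2: the geometric multiplicity is 2.

Since 2 < 4, A is not diagonalizable.

algebraic multiplicity 4, geometric multiplicity 2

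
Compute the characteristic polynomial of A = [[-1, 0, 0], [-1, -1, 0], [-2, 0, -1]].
χ_A(x) = (x + 1)^3

xI - A = [[x + 1, 0, 0], [1, x + 1, 0], [2, 0, x + 1]].

Expanding det(xI - A) along the first row:
det(xI - A) = + (x + 1)·det([[x + 1, 0], [0, x + 1]]) - (0)·det([[1, 0], [2, x + 1]]) + (0)·det([[1, x + 1], [2, 0]]).

Evaluating gives χ_A(x) = x^3 + 3x^2 + 3x + 1 = (x + 1)^3.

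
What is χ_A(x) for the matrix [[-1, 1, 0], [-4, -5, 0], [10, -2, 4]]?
χ_A(x) = (x - 4)(x + 3)^2

xI - A = [[x + 1, -1, 0], [4, x + 5, 0], [-10, 2, x - 4]].

Expanding det(xI - A) along the first row:
det(xI - A) = + (x + 1)·det([[x + 5, 0], [2, x - 4]]) - (-1)·det([[4, 0], [-10, x - 4]]) + (0)·det([[4, x + 5], [-10, 2]]).

Evaluating gives χ_A(x) = x^3 + 2x^2 - 15x - 36 = (x - 4)(x + 3)^2.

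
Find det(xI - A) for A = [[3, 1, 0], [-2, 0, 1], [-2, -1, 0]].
χ_A(x) = (x - 1)^3

xI - A = [[x - 3, -1, 0], [2, x, -1], [2, 1, x]].

Expanding det(xI - A) along the first row:
det(xI - A) = + (x - 3)·det([[x, -1], [1, x]]) - (-1)·det([[2, -1], [2, x]]) + (0)·det([[2, x], [2, 1]]).

Evaluating gives χ_A(x) = x^3 - 3x^2 + 3x - 1 = (x - 1)^3.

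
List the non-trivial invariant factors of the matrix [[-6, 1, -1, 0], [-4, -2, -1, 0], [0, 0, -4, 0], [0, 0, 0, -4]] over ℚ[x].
The Jordan structure of A has elementary divisors (x + 4)^3, (x + 4). Arranging the block sizes at each eigenvalue in decreasing order and taking row products gives the invariant factors.

Invariant factors (smallest first, each dividing the next): x + 4, (x + 4)^3.

Check: the last factor (x + 4)^3 is the minimal polynomial, and the product (x + 4)^4 is the characteristic polynomial.

x + 4, (x + 4)^3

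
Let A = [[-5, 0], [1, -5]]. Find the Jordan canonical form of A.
The characteristic polynomial is det(xI - A) = (x + 5)^2, so the eigenvalues are -5 (algebraic multiplicity 2).

For λ = -5: rank(A + 5I) = 1, rank((A + 5I)^2) = 0. The eigenspace has dimension 2 - 1 = 1, so there is 1 Jordan block; the rank sequence gives block sizes [2].

Assembling the blocks gives the Jordan form J above.

J = [[-5, 1], [0, -5]]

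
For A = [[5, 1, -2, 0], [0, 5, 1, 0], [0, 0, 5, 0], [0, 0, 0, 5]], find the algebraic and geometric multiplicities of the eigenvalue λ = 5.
The characteristic polynomial is (x - 5)^4, so the factor x - 5 appears with exponent 4: the algebraic multiplicity is 4.

rank(A - 5I) = 2, so the eigenspace has dimension 4 - 2 = 2: the geometric multiplicity is 2.

Since 2 < 4, A is not diagonalizable.

algebraic multiplicity 4, geometric multiplicity 2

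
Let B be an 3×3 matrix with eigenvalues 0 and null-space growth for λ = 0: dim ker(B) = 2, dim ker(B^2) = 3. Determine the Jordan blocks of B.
λ = 0: successive nullity increments [2, 1] count blocks of size ≥ k; block sizes are [2, 1].

Jordan blocks: (0, 2), (0, 1)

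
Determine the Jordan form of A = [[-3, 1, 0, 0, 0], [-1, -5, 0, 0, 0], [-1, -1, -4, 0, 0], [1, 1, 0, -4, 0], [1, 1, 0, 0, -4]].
The characteristic polynomial is det(xI - A) = (x + 4)^5, so the eigenvalues are -4 (algebraic multiplicity 5).

For λ = -4: rank(A + 4I) = 1, rank((A + 4I)^2) = 0. The eigenspace has dimension 5 - 1 = 4, so there are 4 Jordan blocks; the rank sequence gives block sizes [2, 1, 1, 1].

Assembling the blocks gives the Jordan form J above.

J = [[-4, 1, 0, 0, 0], [0, -4, 0, 0, 0], [0, 0, -4, 0, 0], [0, 0, 0, -4, 0], [0, 0, 0, 0, -4]]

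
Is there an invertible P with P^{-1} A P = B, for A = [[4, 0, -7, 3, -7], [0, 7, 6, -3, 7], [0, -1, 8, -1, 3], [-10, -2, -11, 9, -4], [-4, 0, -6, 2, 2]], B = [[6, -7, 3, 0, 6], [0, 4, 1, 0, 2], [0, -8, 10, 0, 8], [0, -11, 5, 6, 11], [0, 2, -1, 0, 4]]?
Two matrices over a field are similar if and only if they have the same invariant factors.

Both A and B have characteristic polynomial (x - 6)^5 and minimal polynomial (x - 6)^3. Computing further, both have invariant factors (x - 6)^2, (x - 6)^3. Hence A and B are similar.

Yes.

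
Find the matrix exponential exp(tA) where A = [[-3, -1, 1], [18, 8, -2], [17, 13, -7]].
e^{tA} = [[(t + 1)*e^{-4*t}, -t*e^{-4*t}, t*e^{-4*t}], [2*(-t + e^{10*t} - 1)*e^{-4*t}, (2*t + e^{10*t})*e^{-4*t}, -2*t*e^{-4*t}], [(-3*t + 2*e^{10*t} - 2)*e^{-4*t}, (3*t + e^{10*t} - 1)*e^{-4*t}, (1 - 3*t)*e^{-4*t}]]

A has Jordan form J = [[-4, 1, 0], [0, -4, 0], [0, 0, 6]] with A = PJP^{-1}, so e^{tA} = P e^{tJ} P^{-1}.

For a Jordan block J_k(λ), e^{tJ_k(λ)} = e^{λt} · (I + tN + t^2 N^2/2! + ... + t^{k-1} N^{k-1}/(k-1)!) where N is the nilpotent superdiagonal part.

Assembling the blocks and conjugating back gives the entries of e^{tA} as shown above.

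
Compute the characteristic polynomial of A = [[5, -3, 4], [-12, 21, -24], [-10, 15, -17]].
χ_A(x) = (x - 3)^3

xI - A = [[x - 5, 3, -4], [12, x - 21, 24], [10, -15, x + 17]].

Expanding det(xI - A) along the first row:
det(xI - A) = + (x - 5)·det([[x - 21, 24], [-15, x + 17]]) - (3)·det([[12, 24], [10, x + 17]]) + (-4)·det([[12, x - 21], [10, -15]]).

Evaluating gives χ_A(x) = x^3 - 9x^2 + 27x - 27 = (x - 3)^3.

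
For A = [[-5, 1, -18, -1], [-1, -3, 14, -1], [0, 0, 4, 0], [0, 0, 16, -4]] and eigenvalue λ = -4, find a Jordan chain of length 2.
v_1 = [[0, 1, 0, 0]]^T, v_2 = [[1, 1, 0, 0]]^T

We seek v_1 ∈ ker((A + 4I)^2) \ ker(A + 4I), then set v_{i+1} = (A + 4I) v_i.

One such chain is v_1 = [[0, 1, 0, 0]]^T, v_2 = [[1, 1, 0, 0]]^T. Check: (A + 4I) v_2 = [[0, 0, 0, 0]]^T = 0.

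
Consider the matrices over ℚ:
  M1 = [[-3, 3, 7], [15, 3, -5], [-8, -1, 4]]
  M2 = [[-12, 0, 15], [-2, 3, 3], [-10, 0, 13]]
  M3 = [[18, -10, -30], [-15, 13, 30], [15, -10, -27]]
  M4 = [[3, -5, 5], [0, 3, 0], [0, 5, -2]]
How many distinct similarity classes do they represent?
Characteristic polynomials: χ_{M1} = (x - 3)^2(x + 2), χ_{M2} = (x - 3)^2(x + 2), χ_{M3} = (x - 3)^2(x + 2), χ_{M4} = (x - 3)^2(x + 2).

{M1, M2}: invariant factors (x - 3)^2(x + 2).

{M3, M4}: invariant factors x - 3, (x - 3)(x + 2).

Matrices are similar if and only if their invariant-factor lists agree; the partition into similarity classes is {M1, M2}, {M3, M4}.

2 classes: {M1, M2}, {M3, M4}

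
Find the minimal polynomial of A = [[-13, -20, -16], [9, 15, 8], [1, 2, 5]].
m_A(x) = (x - 5)^2(x + 3)

The characteristic polynomial factors as (x - 5)^2(x + 3). The minimal polynomial is ∏(x - λ)^{k_λ} where k_λ is the size of the largest Jordan block at λ.

For λ = -3: rank(A + 3I) = 2, and the largest Jordan block has size 1 (the smallest k with rank((A + 3I)^k) = rank((A + 3I)^(k+1))).
For λ = 5: rank(A - 5I) = 2, and the largest Jordan block has size 2 (the smallest k with rank((A - 5I)^k) = rank((A - 5I)^(k+1))).

So m_A(x) = (x - 5)^2(x + 3).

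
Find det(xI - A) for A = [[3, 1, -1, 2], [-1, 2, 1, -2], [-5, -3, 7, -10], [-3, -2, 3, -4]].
xI - A = [[x - 3, -1, 1, -2], [1, x - 2, -1, 2], [5, 3, x - 7, 10], [3, 2, -3, x + 4]].

Expanding det(xI - A) along the first row:
det(xI - A) = + (x - 3)·det([[x - 2, -1, 2], [3, x - 7, 10], [2, -3, x + 4]]) - (-1)·det([[1, -1, 2], [5, x - 7, 10], [3, -3, x + 4]]) + (1)·det([[1, x - 2, 2], [5, 3, 10], [3, 2, x + 4]]) - (-2)·det([[1, x - 2, -1], [5, 3, x - 7], [3, 2, -3]]).

Evaluating gives χ_A(x) = x^4 - 8x^3 + 24x^2 - 32x + 16 = (x - 2)^4.

χ_A(x) = (x - 2)^4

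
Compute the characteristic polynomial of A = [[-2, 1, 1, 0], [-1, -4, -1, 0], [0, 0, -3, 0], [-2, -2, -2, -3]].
χ_A(x) = (x + 3)^4

xI - A = [[x + 2, -1, -1, 0], [1, x + 4, 1, 0], [0, 0, x + 3, 0], [2, 2, 2, x + 3]].

Expanding det(xI - A) along the first row:
det(xI - A) = + (x + 2)·det([[x + 4, 1, 0], [0, x + 3, 0], [2, 2, x + 3]]) - (-1)·det([[1, 1, 0], [0, x + 3, 0], [2, 2, x + 3]]) + (-1)·det([[1, x + 4, 0], [0, 0, 0], [2, 2, x + 3]]) - (0)·det([[1, x + 4, 1], [0, 0, x + 3], [2, 2, 2]]).

Evaluating gives χ_A(x) = x^4 + 12x^3 + 54x^2 + 108x + 81 = (x + 3)^4.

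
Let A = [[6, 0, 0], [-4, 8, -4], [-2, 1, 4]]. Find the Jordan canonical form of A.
J = [[6, 1, 0], [0, 6, 0], [0, 0, 6]]

The characteristic polynomial is det(xI - A) = (x - 6)^3, so the eigenvalues are 6 (algebraic multiplicity 3).

For λ = 6: rank(A - 6I) = 1, rank((A - 6I)^2) = 0. The eigenspace has dimension 3 - 1 = 2, so there are 2 Jordan blocks; the rank sequence gives block sizes [2, 1].

Assembling the blocks gives the Jordan form J above.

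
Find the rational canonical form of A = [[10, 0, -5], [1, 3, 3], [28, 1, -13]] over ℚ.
The invariant factors of A (the non-unit diagonal entries of the Smith normal form of xI - A over ℚ[x]) are x^3 - 2x + 5, each dividing the next. The characteristic polynomial is their product, x^3 - 2x + 5.

The rational canonical form is the block-diagonal matrix of companion matrices C(f_i):
R = [[0, 0, -5], [1, 0, 2], [0, 1, 0]].

Note the characteristic polynomial does not split into linear factors over ℚ, so A has no Jordan form over ℚ; the rational canonical form exists over any field.

R = [[0, 0, -5], [1, 0, 2], [0, 1, 0]]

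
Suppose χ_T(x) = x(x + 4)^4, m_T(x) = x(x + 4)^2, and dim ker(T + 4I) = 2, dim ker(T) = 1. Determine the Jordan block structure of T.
Jordan blocks: (-4, 2), (-4, 2), (0, 1)

λ = -4: algebraic multiplicity 4 (exponent in χ_T), largest block size 2 (exponent in m_T), 2 blocks (geometric multiplicity). These force block sizes [2, 2].
λ = 0: algebraic multiplicity 1 (exponent in χ_T), largest block size 1 (exponent in m_T), 1 block (geometric multiplicity). This forces block sizes [1].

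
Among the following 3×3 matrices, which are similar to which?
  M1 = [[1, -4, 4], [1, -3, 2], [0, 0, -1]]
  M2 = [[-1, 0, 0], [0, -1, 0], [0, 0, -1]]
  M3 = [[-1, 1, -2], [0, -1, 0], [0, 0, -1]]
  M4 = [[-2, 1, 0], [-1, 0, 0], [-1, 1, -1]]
Characteristic polynomials: χ_{M1} = (x + 1)^3, χ_{M2} = (x + 1)^3, χ_{M3} = (x + 1)^3, χ_{M4} = (x + 1)^3.

{M1, M3, M4}: invariant factors x + 1, (x + 1)^2.

{M2}: invariant factors x + 1, x + 1, x + 1.

Matrices are similar if and only if their invariant-factor lists agree; the partition into similarity classes is {M1, M3, M4}, {M2}.

2 classes: {M1, M3, M4}, {M2}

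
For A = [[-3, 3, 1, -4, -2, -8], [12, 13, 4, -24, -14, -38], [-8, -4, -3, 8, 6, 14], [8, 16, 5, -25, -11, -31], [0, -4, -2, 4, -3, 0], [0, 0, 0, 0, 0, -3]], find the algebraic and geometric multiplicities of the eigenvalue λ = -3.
algebraic multiplicity 3, geometric multiplicity 2

The characteristic polynomial is (x + 3)^3(x + 5)^3, so the factor x + 3 appears with exponent 3: the algebraic multiplicity is 3.

rank(A + 3I) = 4, so the eigenspace has dimension 6 - 4 = 2: the geometric multiplicity is 2.

Since 2 < 3, A is not diagonalizable.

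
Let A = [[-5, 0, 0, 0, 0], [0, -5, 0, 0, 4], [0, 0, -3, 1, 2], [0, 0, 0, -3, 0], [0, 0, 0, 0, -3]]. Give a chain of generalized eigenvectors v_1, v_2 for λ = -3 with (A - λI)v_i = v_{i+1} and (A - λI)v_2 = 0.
v_1 = [[0, 0, 2, 1, 0]]^T, v_2 = [[0, 0, 1, 0, 0]]^T

We seek v_1 ∈ ker((A + 3I)^2) \ ker(A + 3I), then set v_{i+1} = (A + 3I) v_i.

One such chain is v_1 = [[0, 0, 2, 1, 0]]^T, v_2 = [[0, 0, 1, 0, 0]]^T. Check: (A + 3I) v_2 = [[0, 0, 0, 0, 0]]^T = 0.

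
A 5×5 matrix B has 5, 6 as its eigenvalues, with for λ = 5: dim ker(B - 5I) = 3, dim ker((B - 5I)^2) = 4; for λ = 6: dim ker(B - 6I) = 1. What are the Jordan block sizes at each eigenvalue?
Jordan blocks: (5, 2), (5, 1), (5, 1), (6, 1)

λ = 5: successive nullity increments [3, 1] count blocks of size ≥ k; block sizes are [2, 1, 1].
λ = 6: successive nullity increments [1] count blocks of size ≥ k; block sizes are [1].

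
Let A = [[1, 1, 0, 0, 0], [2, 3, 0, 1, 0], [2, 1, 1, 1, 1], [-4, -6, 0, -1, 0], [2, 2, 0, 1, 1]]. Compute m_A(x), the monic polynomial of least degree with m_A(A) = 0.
m_A(x) = (x - 1)^3

The characteristic polynomial factors as (x - 1)^5. The minimal polynomial is ∏(x - λ)^{k_λ} where k_λ is the size of the largest Jordan block at λ.

For λ = 1: rank(A - I) = 3, and the largest Jordan block has size 3 (the smallest k with rank((A - I)^k) = rank((A - I)^(k+1))).

So m_A(x) = (x - 1)^3.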